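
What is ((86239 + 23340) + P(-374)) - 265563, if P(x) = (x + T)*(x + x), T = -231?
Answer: 296556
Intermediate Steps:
P(x) = 2*x*(-231 + x) (P(x) = (x - 231)*(x + x) = (-231 + x)*(2*x) = 2*x*(-231 + x))
((86239 + 23340) + P(-374)) - 265563 = ((86239 + 23340) + 2*(-374)*(-231 - 374)) - 265563 = (109579 + 2*(-374)*(-605)) - 265563 = (109579 + 452540) - 265563 = 562119 - 265563 = 296556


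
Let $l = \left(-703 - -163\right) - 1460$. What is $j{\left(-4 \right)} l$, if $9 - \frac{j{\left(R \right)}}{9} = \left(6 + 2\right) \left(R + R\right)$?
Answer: $-1314000$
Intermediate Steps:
$j{\left(R \right)} = 81 - 144 R$ ($j{\left(R \right)} = 81 - 9 \left(6 + 2\right) \left(R + R\right) = 81 - 9 \cdot 8 \cdot 2 R = 81 - 9 \cdot 16 R = 81 - 144 R$)
$l = -2000$ ($l = \left(-703 + 163\right) - 1460 = -540 - 1460 = -2000$)
$j{\left(-4 \right)} l = \left(81 - -576\right) \left(-2000\right) = \left(81 + 576\right) \left(-2000\right) = 657 \left(-2000\right) = -1314000$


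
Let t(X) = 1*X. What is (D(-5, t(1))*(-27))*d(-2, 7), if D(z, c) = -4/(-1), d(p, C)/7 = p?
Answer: 1512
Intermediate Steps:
d(p, C) = 7*p
t(X) = X
D(z, c) = 4 (D(z, c) = -4*(-1) = 4)
(D(-5, t(1))*(-27))*d(-2, 7) = (4*(-27))*(7*(-2)) = -108*(-14) = 1512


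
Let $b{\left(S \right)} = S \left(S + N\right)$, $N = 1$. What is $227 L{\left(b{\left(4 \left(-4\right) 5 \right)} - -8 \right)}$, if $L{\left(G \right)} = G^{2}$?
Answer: $9089893568$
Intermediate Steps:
$b{\left(S \right)} = S \left(1 + S\right)$ ($b{\left(S \right)} = S \left(S + 1\right) = S \left(1 + S\right)$)
$227 L{\left(b{\left(4 \left(-4\right) 5 \right)} - -8 \right)} = 227 \left(4 \left(-4\right) 5 \left(1 + 4 \left(-4\right) 5\right) - -8\right)^{2} = 227 \left(\left(-16\right) 5 \left(1 - 80\right) + 8\right)^{2} = 227 \left(- 80 \left(1 - 80\right) + 8\right)^{2} = 227 \left(\left(-80\right) \left(-79\right) + 8\right)^{2} = 227 \left(6320 + 8\right)^{2} = 227 \cdot 6328^{2} = 227 \cdot 40043584 = 9089893568$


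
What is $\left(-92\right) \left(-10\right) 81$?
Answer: $74520$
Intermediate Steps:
$\left(-92\right) \left(-10\right) 81 = 920 \cdot 81 = 74520$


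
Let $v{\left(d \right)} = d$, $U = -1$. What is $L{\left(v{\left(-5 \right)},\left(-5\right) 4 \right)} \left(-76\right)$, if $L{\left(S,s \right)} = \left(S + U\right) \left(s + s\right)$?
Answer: $-18240$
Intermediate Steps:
$L{\left(S,s \right)} = 2 s \left(-1 + S\right)$ ($L{\left(S,s \right)} = \left(S - 1\right) \left(s + s\right) = \left(-1 + S\right) 2 s = 2 s \left(-1 + S\right)$)
$L{\left(v{\left(-5 \right)},\left(-5\right) 4 \right)} \left(-76\right) = 2 \left(\left(-5\right) 4\right) \left(-1 - 5\right) \left(-76\right) = 2 \left(-20\right) \left(-6\right) \left(-76\right) = 240 \left(-76\right) = -18240$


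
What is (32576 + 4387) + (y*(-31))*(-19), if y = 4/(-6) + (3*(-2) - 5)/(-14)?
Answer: 1555391/42 ≈ 37033.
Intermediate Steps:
y = 5/42 (y = 4*(-1/6) + (-6 - 5)*(-1/14) = -2/3 - 11*(-1/14) = -2/3 + 11/14 = 5/42 ≈ 0.11905)
(32576 + 4387) + (y*(-31))*(-19) = (32576 + 4387) + ((5/42)*(-31))*(-19) = 36963 - 155/42*(-19) = 36963 + 2945/42 = 1555391/42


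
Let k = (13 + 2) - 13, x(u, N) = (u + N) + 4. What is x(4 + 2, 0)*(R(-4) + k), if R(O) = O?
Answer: -20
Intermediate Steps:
x(u, N) = 4 + N + u (x(u, N) = (N + u) + 4 = 4 + N + u)
k = 2 (k = 15 - 13 = 2)
x(4 + 2, 0)*(R(-4) + k) = (4 + 0 + (4 + 2))*(-4 + 2) = (4 + 0 + 6)*(-2) = 10*(-2) = -20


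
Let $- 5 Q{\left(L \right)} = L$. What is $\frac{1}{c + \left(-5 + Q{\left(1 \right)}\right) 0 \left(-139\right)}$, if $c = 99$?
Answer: $\frac{1}{99} \approx 0.010101$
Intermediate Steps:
$Q{\left(L \right)} = - \frac{L}{5}$
$\frac{1}{c + \left(-5 + Q{\left(1 \right)}\right) 0 \left(-139\right)} = \frac{1}{99 + \left(-5 - \frac{1}{5}\right) 0 \left(-139\right)} = \frac{1}{99 + \left(- \frac{26}{5}\right) 0 \left(-139\right)} = \frac{1}{99 + 0 \left(-139\right)} = \frac{1}{99 + 0} = \frac{1}{99}$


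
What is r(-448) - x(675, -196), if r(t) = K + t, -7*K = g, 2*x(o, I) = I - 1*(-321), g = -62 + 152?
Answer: -7327/14 ≈ -523.36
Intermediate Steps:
g = 90
x(o, I) = 321/2 + I/2 (x(o, I) = (I - 1*(-321))/2 = (I + 321)/2 = (321 + I)/2 = 321/2 + I/2)
K = -90/7 (K = -1/7*90 = -90/7 ≈ -12.857)
r(t) = -90/7 + t
r(-448) - x(675, -196) = (-90/7 - 448) - (321/2 + (1/2)*(-196)) = -3226/7 - (321/2 - 98) = -3226/7 - 1*125/2 = -3226/7 - 125/2 = -7327/14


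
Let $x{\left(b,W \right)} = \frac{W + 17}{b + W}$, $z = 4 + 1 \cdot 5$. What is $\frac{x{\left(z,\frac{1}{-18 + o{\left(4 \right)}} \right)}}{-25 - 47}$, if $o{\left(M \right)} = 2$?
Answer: $- \frac{271}{10296} \approx -0.026321$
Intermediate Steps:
$z = 9$ ($z = 4 + 5 = 9$)
$x{\left(b,W \right)} = \frac{17 + W}{W + b}$
$\frac{x{\left(z,\frac{1}{-18 + o{\left(4 \right)}} \right)}}{-25 - 47} = \frac{\frac{1}{\frac{1}{-18 + 2} + 9} \left(17 + \frac{1}{-18 + 2}\right)}{-25 - 47} = \frac{\frac{1}{\frac{1}{-16} + 9} \left(17 + \frac{1}{-16}\right)}{-72} = - \frac{\frac{1}{- \frac{1}{16} + 9} \left(17 - \frac{1}{16}\right)}{72} = - \frac{\frac{1}{\frac{143}{16}} \cdot \frac{271}{16}}{72} = - \frac{\frac{16}{143} \cdot \frac{271}{16}}{72} = \left(- \frac{1}{72}\right) \frac{271}{143} = - \frac{271}{10296}$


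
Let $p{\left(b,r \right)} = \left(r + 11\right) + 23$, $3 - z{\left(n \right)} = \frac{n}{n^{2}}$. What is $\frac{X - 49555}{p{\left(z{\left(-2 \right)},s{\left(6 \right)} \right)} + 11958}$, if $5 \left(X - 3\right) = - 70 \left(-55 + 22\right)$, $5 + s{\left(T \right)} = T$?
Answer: $- \frac{49090}{11993} \approx -4.0932$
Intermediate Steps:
$s{\left(T \right)} = -5 + T$
$z{\left(n \right)} = 3 - \frac{1}{n}$ ($z{\left(n \right)} = 3 - \frac{n}{n^{2}} = 3 - \frac{1}{n}$)
$p{\left(b,r \right)} = 34 + r$ ($p{\left(b,r \right)} = \left(11 + r\right) + 23 = 34 + r$)
$X = 465$ ($X = 3 + \frac{\left(-70\right) \left(-55 + 22\right)}{5} = 3 + \frac{\left(-70\right) \left(-33\right)}{5} = 3 + \frac{1}{5} \cdot 2310 = 3 + 462 = 465$)
$\frac{X - 49555}{p{\left(z{\left(-2 \right)},s{\left(6 \right)} \right)} + 11958} = \frac{465 - 49555}{\left(34 + \left(-5 + 6\right)\right) + 11958} = - \frac{49090}{\left(34 + 1\right) + 11958} = - \frac{49090}{35 + 11958} = - \frac{49090}{11993}$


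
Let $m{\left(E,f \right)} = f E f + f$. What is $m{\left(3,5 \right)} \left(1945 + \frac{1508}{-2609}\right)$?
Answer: $\frac{405839760}{2609} \approx 1.5555 \cdot 10^{5}$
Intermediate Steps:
$m{\left(E,f \right)} = f + E f^{2}$ ($m{\left(E,f \right)} = E f f + f = E f^{2} + f = f + E f^{2}$)
$m{\left(3,5 \right)} \left(1945 + \frac{1508}{-2609}\right) = 5 \left(1 + 3 \cdot 5\right) \left(1945 + \frac{1508}{-2609}\right) = 5 \left(1 + 15\right) \left(1945 + 1508 \left(- \frac{1}{2609}\right)\right) = 5 \cdot 16 \left(1945 - \frac{1508}{2609}\right) = 80 \cdot \frac{5072997}{2609} = \frac{405839760}{2609}$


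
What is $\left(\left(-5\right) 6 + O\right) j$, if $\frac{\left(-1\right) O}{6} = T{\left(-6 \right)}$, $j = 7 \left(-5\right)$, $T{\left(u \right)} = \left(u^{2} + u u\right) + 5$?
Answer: $17220$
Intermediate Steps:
$T{\left(u \right)} = 5 + 2 u^{2}$ ($T{\left(u \right)} = \left(u^{2} + u^{2}\right) + 5 = 2 u^{2} + 5 = 5 + 2 u^{2}$)
$j = -35$
$O = -462$ ($O = - 6 \left(5 + 2 \left(-6\right)^{2}\right) = - 6 \left(5 + 2 \cdot 36\right) = - 6 \left(5 + 72\right) = \left(-6\right) 77 = -462$)
$\left(\left(-5\right) 6 + O\right) j = \left(\left(-5\right) 6 - 462\right) \left(-35\right) = \left(-30 - 462\right) \left(-35\right) = \left(-492\right) \left(-35\right) = 17220$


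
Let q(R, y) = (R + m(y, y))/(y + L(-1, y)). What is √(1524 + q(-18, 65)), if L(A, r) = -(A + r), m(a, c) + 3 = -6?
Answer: √1497 ≈ 38.691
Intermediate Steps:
m(a, c) = -9 (m(a, c) = -3 - 6 = -9)
L(A, r) = -A - r
q(R, y) = -9 + R (q(R, y) = (R - 9)/(y + (-1*(-1) - y)) = (-9 + R)/(y + (1 - y)) = (-9 + R)/1 = (-9 + R)*1 = -9 + R)
√(1524 + q(-18, 65)) = √(1524 + (-9 - 18)) = √(1524 - 27) = √1497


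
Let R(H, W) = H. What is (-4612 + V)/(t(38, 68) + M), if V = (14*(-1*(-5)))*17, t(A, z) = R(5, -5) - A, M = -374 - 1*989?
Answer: 1711/698 ≈ 2.4513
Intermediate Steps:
M = -1363 (M = -374 - 989 = -1363)
t(A, z) = 5 - A
V = 1190 (V = (14*5)*17 = 70*17 = 1190)
(-4612 + V)/(t(38, 68) + M) = (-4612 + 1190)/((5 - 1*38) - 1363) = -3422/((5 - 38) - 1363) = -3422/(-33 - 1363) = -3422/(-1396) = -3422*(-1/1396) = 1711/698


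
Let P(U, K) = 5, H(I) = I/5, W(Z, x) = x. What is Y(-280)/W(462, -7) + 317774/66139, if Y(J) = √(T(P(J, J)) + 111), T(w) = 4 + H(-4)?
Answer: 5386/1121 - √2855/35 ≈ 3.2780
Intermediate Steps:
H(I) = I/5 (H(I) = I*(⅕) = I/5)
T(w) = 16/5 (T(w) = 4 + (⅕)*(-4) = 4 - ⅘ = 16/5)
Y(J) = √2855/5 (Y(J) = √(16/5 + 111) = √(571/5) = √2855/5)
Y(-280)/W(462, -7) + 317774/66139 = (√2855/5)/(-7) + 317774/66139 = (√2855/5)*(-⅐) + 317774*(1/66139) = -√2855/35 + 5386/1121 = 5386/1121 - √2855/35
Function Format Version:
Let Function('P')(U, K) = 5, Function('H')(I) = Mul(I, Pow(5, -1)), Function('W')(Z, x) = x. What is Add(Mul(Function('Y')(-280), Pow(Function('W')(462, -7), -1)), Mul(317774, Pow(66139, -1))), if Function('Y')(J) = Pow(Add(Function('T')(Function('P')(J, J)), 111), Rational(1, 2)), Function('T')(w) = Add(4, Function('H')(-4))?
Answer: Add(Rational(5386, 1121), Mul(Rational(-1, 35), Pow(2855, Rational(1, 2)))) ≈ 3.2780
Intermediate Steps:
Function('H')(I) = Mul(Rational(1, 5), I) (Function('H')(I) = Mul(I, Rational(1, 5)) = Mul(Rational(1, 5), I))
Function('T')(w) = Rational(16, 5) (Function('T')(w) = Add(4, Mul(Rational(1, 5), -4)) = Add(4, Rational(-4, 5)) = Rational(16, 5))
Function('Y')(J) = Mul(Rational(1, 5), Pow(2855, Rational(1, 2))) (Function('Y')(J) = Pow(Add(Rational(16, 5), 111), Rational(1, 2)) = Pow(Rational(571, 5), Rational(1, 2)) = Mul(Rational(1, 5), Pow(2855, Rational(1, 2))))
Add(Mul(Function('Y')(-280), Pow(Function('W')(462, -7), -1)), Mul(317774, Pow(66139, -1))) = Add(Mul(Mul(Rational(1, 5), Pow(2855, Rational(1, 2))), Pow(-7, -1)), Mul(317774, Pow(66139, -1))) = Add(Mul(Mul(Rational(1, 5), Pow(2855, Rational(1, 2))), Rational(-1, 7)), Mul(317774, Rational(1, 66139))) = Add(Mul(Rational(-1, 35), Pow(2855, Rational(1, 2))), Rational(5386, 1121)) = Add(Rational(5386, 1121), Mul(Rational(-1, 35), Pow(2855, Rational(1, 2))))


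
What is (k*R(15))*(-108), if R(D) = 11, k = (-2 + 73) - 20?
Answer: -60588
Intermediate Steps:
k = 51 (k = 71 - 20 = 51)
(k*R(15))*(-108) = (51*11)*(-108) = 561*(-108) = -60588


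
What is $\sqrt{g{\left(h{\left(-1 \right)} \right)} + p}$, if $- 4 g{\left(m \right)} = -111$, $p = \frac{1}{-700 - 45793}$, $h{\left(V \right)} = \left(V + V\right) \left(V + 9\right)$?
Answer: $\frac{\sqrt{239937308467}}{92986} \approx 5.2678$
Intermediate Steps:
$h{\left(V \right)} = 2 V \left(9 + V\right)$
$p = - \frac{1}{46493}$ ($p = \frac{1}{-46493} = - \frac{1}{46493} \approx -2.1509 \cdot 10^{-5}$)
$g{\left(m \right)} = \frac{111}{4}$ ($g{\left(m \right)} = \left(- \frac{1}{4}\right) \left(-111\right) = \frac{111}{4}$)
$\sqrt{g{\left(h{\left(-1 \right)} \right)} + p} = \sqrt{\frac{111}{4} - \frac{1}{46493}} = \sqrt{\frac{5160719}{185972}} = \frac{\sqrt{239937308467}}{92986}$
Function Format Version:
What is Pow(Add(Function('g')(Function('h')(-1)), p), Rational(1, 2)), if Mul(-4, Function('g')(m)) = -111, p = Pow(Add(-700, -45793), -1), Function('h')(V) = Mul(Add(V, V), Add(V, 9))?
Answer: Mul(Rational(1, 92986), Pow(239937308467, Rational(1, 2))) ≈ 5.2678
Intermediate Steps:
Function('h')(V) = Mul(2, V, Add(9, V)) (Function('h')(V) = Mul(Mul(2, V), Add(9, V)) = Mul(2, V, Add(9, V)))
p = Rational(-1, 46493) (p = Pow(-46493, -1) = Rational(-1, 46493) ≈ -2.1509e-5)
Function('g')(m) = Rational(111, 4) (Function('g')(m) = Mul(Rational(-1, 4), -111) = Rational(111, 4))
Pow(Add(Function('g')(Function('h')(-1)), p), Rational(1, 2)) = Pow(Add(Rational(111, 4), Rational(-1, 46493)), Rational(1, 2)) = Pow(Rational(5160719, 185972), Rational(1, 2)) = Mul(Rational(1, 92986), Pow(239937308467, Rational(1, 2)))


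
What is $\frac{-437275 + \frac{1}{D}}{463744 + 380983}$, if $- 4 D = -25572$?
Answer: $- \frac{2795499074}{5400339711} \approx -0.51765$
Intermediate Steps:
$D = 6393$ ($D = \left(- \frac{1}{4}\right) \left(-25572\right) = 6393$)
$\frac{-437275 + \frac{1}{D}}{463744 + 380983} = \frac{-437275 + \frac{1}{6393}}{463744 + 380983} = \frac{-437275 + \frac{1}{6393}}{844727} = \left(- \frac{2795499074}{6393}\right) \frac{1}{844727} = - \frac{2795499074}{5400339711}$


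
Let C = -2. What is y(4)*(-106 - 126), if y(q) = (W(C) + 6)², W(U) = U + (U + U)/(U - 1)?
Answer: -59392/9 ≈ -6599.1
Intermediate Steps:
W(U) = U + 2*U/(-1 + U) (W(U) = U + (2*U)/(-1 + U) = U + 2*U/(-1 + U))
y(q) = 256/9 (y(q) = (-2*(1 - 2)/(-1 - 2) + 6)² = (-2*(-1)/(-3) + 6)² = (-2*(-⅓)*(-1) + 6)² = (-⅔ + 6)² = (16/3)² = 256/9)
y(4)*(-106 - 126) = 256*(-106 - 126)/9 = (256/9)*(-232) = -59392/9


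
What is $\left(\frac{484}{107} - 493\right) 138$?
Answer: $- \frac{7212846}{107} \approx -67410.0$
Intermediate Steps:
$\left(\frac{484}{107} - 493\right) 138 = \left(- \frac{52267}{107}\right) 138 = - \frac{7212846}{107}$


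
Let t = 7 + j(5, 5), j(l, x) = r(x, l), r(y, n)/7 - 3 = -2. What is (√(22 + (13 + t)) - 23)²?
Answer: 256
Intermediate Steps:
r(y, n) = 7 (r(y, n) = 21 + 7*(-2) = 21 - 14 = 7)
j(l, x) = 7
t = 14 (t = 7 + 7 = 14)
(√(22 + (13 + t)) - 23)² = (√(22 + (13 + 14)) - 23)² = (√(22 + 27) - 23)² = (√49 - 23)² = (7 - 23)² = (-16)² = 256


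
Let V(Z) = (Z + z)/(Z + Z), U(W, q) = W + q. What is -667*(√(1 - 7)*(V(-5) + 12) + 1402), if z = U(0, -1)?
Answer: -935134 - 42021*I*√6/5 ≈ -9.3513e+5 - 20586.0*I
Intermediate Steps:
z = -1 (z = 0 - 1 = -1)
V(Z) = (-1 + Z)/(2*Z) (V(Z) = (Z - 1)/(Z + Z) = (-1 + Z)/((2*Z)) = (-1 + Z)*(1/(2*Z)) = (-1 + Z)/(2*Z))
-667*(√(1 - 7)*(V(-5) + 12) + 1402) = -667*(√(1 - 7)*((½)*(-1 - 5)/(-5) + 12) + 1402) = -667*(√(-6)*((½)*(-⅕)*(-6) + 12) + 1402) = -667*((I*√6)*(⅗ + 12) + 1402) = -667*((I*√6)*(63/5) + 1402) = -667*(63*I*√6/5 + 1402) = -667*(1402 + 63*I*√6/5) = -935134 - 42021*I*√6/5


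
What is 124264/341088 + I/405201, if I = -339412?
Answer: -2725727633/5758716612 ≈ -0.47332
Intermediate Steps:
124264/341088 + I/405201 = 124264/341088 - 339412/405201 = 124264*(1/341088) - 339412*1/405201 = 15533/42636 - 339412/405201 = -2725727633/5758716612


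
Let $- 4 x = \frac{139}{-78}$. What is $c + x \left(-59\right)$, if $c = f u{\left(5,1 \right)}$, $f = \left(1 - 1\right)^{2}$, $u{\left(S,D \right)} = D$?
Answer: $- \frac{8201}{312} \approx -26.285$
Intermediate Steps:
$f = 0$ ($f = 0^{2} = 0$)
$c = 0$ ($c = 0 \cdot 1 = 0$)
$x = \frac{139}{312}$ ($x = - \frac{139 \frac{1}{-78}}{4} = - \frac{139 \left(- \frac{1}{78}\right)}{4} = \left(- \frac{1}{4}\right) \left(- \frac{139}{78}\right) = \frac{139}{312} \approx 0.44551$)
$c + x \left(-59\right) = 0 + \frac{139}{312} \left(-59\right) = 0 - \frac{8201}{312} = - \frac{8201}{312}$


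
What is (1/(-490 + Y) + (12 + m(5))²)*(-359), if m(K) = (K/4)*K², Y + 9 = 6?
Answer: -5297038179/7888 ≈ -6.7153e+5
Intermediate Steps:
Y = -3 (Y = -9 + 6 = -3)
m(K) = K³/4 (m(K) = (K*(¼))*K² = (K/4)*K² = K³/4)
(1/(-490 + Y) + (12 + m(5))²)*(-359) = (1/(-490 - 3) + (12 + (¼)*5³)²)*(-359) = (1/(-493) + (12 + (¼)*125)²)*(-359) = (-1/493 + (12 + 125/4)²)*(-359) = (-1/493 + (173/4)²)*(-359) = (-1/493 + 29929/16)*(-359) = (14754981/7888)*(-359) = -5297038179/7888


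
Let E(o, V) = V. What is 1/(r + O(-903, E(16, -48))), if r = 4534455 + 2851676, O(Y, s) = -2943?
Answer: 1/7383188 ≈ 1.3544e-7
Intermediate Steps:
r = 7386131
1/(r + O(-903, E(16, -48))) = 1/(7386131 - 2943) = 1/7383188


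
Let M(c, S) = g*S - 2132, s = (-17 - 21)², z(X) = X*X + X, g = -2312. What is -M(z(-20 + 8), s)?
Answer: 3340660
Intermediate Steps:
z(X) = X + X² (z(X) = X² + X = X + X²)
s = 1444 (s = (-38)² = 1444)
M(c, S) = -2132 - 2312*S (M(c, S) = -2312*S - 2132 = -2132 - 2312*S)
-M(z(-20 + 8), s) = -(-2132 - 2312*1444) = -(-2132 - 3338528) = -1*(-3340660) = 3340660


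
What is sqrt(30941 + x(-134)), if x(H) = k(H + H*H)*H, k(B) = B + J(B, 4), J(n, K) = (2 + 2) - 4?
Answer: I*sqrt(2357207) ≈ 1535.3*I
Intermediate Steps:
J(n, K) = 0 (J(n, K) = 4 - 4 = 0)
k(B) = B (k(B) = B + 0 = B)
x(H) = H*(H + H**2) (x(H) = (H + H*H)*H = (H + H**2)*H = H*(H + H**2))
sqrt(30941 + x(-134)) = sqrt(30941 + (-134)**2*(1 - 134)) = sqrt(30941 + 17956*(-133)) = sqrt(30941 - 2388148) = sqrt(-2357207) = I*sqrt(2357207)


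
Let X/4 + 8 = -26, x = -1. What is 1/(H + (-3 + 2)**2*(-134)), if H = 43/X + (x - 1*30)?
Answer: -136/22483 ≈ -0.0060490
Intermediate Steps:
X = -136 (X = -32 + 4*(-26) = -32 - 104 = -136)
H = -4259/136 (H = 43/(-136) + (-1 - 1*30) = 43*(-1/136) + (-1 - 30) = -43/136 - 31 = -4259/136 ≈ -31.316)
1/(H + (-3 + 2)**2*(-134)) = 1/(-4259/136 + (-3 + 2)**2*(-134)) = 1/(-4259/136 + (-1)**2*(-134)) = 1/(-4259/136 + 1*(-134)) = 1/(-4259/136 - 134) = 1/(-22483/136) = -136/22483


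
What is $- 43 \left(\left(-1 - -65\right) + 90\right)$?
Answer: $-6622$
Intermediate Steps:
$- 43 \left(\left(-1 - -65\right) + 90\right) = - 43 \left(\left(-1 + 65\right) + 90\right) = - 43 \left(64 + 90\right) = \left(-43\right) 154 = -6622$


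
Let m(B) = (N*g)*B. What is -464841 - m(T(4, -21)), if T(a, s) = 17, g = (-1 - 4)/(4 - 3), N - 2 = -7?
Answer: -465266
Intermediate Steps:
N = -5 (N = 2 - 7 = -5)
g = -5 (g = -5/1 = -5*1 = -5)
m(B) = 25*B (m(B) = (-5*(-5))*B = 25*B)
-464841 - m(T(4, -21)) = -464841 - 25*17 = -464841 - 1*425 = -464841 - 425 = -465266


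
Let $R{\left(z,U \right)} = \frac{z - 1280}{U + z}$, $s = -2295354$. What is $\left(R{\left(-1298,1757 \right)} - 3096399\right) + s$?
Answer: $- \frac{2474817205}{459} \approx -5.3918 \cdot 10^{6}$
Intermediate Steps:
$R{\left(z,U \right)} = \frac{-1280 + z}{U + z}$
$\left(R{\left(-1298,1757 \right)} - 3096399\right) + s = \left(\frac{-1280 - 1298}{1757 - 1298} - 3096399\right) - 2295354 = \left(\frac{1}{459} \left(-2578\right) - 3096399\right) - 2295354 = \left(- \frac{2578}{459} - 3096399\right) - 2295354 = - \frac{1421249719}{459} - 2295354 = - \frac{2474817205}{459}$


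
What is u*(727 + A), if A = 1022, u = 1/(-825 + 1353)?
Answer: 53/16 ≈ 3.3125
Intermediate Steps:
u = 1/528 ≈ 0.0018939
u*(727 + A) = (727 + 1022)/528 = (1/528)*1749 = 53/16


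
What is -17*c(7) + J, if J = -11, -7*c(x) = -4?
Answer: -145/7 ≈ -20.714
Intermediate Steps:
c(x) = 4/7 (c(x) = -1/7*(-4) = 4/7)
-17*c(7) + J = -17*4/7 - 11 = -68/7 - 11 = -145/7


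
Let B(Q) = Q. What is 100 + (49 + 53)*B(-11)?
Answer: -1022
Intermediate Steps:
100 + (49 + 53)*B(-11) = 100 + (49 + 53)*(-11) = 100 + 102*(-11) = 100 - 1122 = -1022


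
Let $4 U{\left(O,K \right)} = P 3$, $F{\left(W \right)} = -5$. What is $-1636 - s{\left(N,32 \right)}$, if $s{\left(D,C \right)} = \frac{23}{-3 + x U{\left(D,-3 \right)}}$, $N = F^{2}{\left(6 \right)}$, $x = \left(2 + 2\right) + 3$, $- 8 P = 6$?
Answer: $- \frac{181228}{111} \approx -1632.7$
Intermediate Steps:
$P = - \frac{3}{4}$ ($P = \left(- \frac{1}{8}\right) 6 = - \frac{3}{4} \approx -0.75$)
$U{\left(O,K \right)} = - \frac{9}{16}$ ($U{\left(O,K \right)} = \frac{\left(- \frac{3}{4}\right) 3}{4} = \frac{1}{4} \left(- \frac{9}{4}\right) = - \frac{9}{16}$)
$x = 7$ ($x = 4 + 3 = 7$)
$N = 25$ ($N = \left(-5\right)^{2} = 25$)
$s{\left(D,C \right)} = - \frac{368}{111}$ ($s{\left(D,C \right)} = \frac{23}{-3 + 7 \left(- \frac{9}{16}\right)} = \frac{23}{-3 - \frac{63}{16}} = \frac{23}{- \frac{111}{16}} = 23 \left(- \frac{16}{111}\right) = - \frac{368}{111}$)
$-1636 - s{\left(N,32 \right)} = -1636 - - \frac{368}{111} = -1636 + \frac{368}{111} = - \frac{181228}{111}$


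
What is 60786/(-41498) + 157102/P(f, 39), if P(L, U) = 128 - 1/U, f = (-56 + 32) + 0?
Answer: 126976975059/103558259 ≈ 1226.1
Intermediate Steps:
f = -24 (f = -24 + 0 = -24)
60786/(-41498) + 157102/P(f, 39) = 60786/(-41498) + 157102/(128 - 1/39) = 60786*(-1/41498) + 157102/(128 - 1*1/39) = -30393/20749 + 157102/(128 - 1/39) = -30393/20749 + 157102/(4991/39) = -30393/20749 + 157102*(39/4991) = -30393/20749 + 6126978/4991 = 126976975059/103558259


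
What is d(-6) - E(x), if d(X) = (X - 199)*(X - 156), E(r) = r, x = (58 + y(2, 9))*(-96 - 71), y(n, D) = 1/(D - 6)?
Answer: 128855/3 ≈ 42952.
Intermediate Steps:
y(n, D) = 1/(-6 + D)
x = -29225/3 (x = (58 + 1/(-6 + 9))*(-96 - 71) = (58 + 1/3)*(-167) = (175/3)*(-167) = -29225/3 ≈ -9741.7)
d(X) = (-199 + X)*(-156 + X)
d(-6) - E(x) = (31044 + (-6)**2 - 355*(-6)) - 1*(-29225/3) = (31044 + 36 + 2130) + 29225/3 = 33210 + 29225/3 = 128855/3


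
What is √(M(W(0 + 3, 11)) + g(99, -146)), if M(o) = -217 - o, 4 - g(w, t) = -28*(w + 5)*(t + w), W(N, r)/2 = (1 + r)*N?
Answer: I*√137149 ≈ 370.34*I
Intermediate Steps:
W(N, r) = 2*N*(1 + r) (W(N, r) = 2*((1 + r)*N) = 2*(N*(1 + r)) = 2*N*(1 + r))
g(w, t) = 4 + 28*(5 + w)*(t + w) (g(w, t) = 4 - (-28)*(w + 5)*(t + w) = 4 - (-28)*(5 + w)*(t + w) = 4 + 28*(5 + w)*(t + w))
√(M(W(0 + 3, 11)) + g(99, -146)) = √((-217 - 2*(0 + 3)*(1 + 11)) + (4 + 28*99² + 140*(-146) + 140*99 + 28*(-146)*99)) = √((-217 - 2*3*12) + (4 + 28*9801 - 20440 + 13860 - 404712)) = √((-217 - 1*72) + (4 + 274428 - 20440 + 13860 - 404712)) = √((-217 - 72) - 136860) = √(-289 - 136860) = √(-137149) = I*√137149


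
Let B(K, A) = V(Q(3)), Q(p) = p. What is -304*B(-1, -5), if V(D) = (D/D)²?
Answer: -304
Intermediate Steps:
V(D) = 1 (V(D) = 1² = 1)
B(K, A) = 1
-304*B(-1, -5) = -304*1 = -304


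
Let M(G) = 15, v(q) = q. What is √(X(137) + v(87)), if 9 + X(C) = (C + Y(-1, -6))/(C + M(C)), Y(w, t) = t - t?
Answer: √455734/76 ≈ 8.8826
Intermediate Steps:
Y(w, t) = 0
X(C) = -9 + C/(15 + C) (X(C) = -9 + (C + 0)/(C + 15) = -9 + C/(15 + C))
√(X(137) + v(87)) = √((-135 - 8*137)/(15 + 137) + 87) = √((-135 - 1096)/152 + 87) = √((1/152)*(-1231) + 87) = √(-1231/152 + 87) = √(11993/152) = √455734/76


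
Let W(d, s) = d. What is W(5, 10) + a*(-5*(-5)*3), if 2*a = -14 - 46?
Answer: -2245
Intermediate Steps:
a = -30 (a = (-14 - 46)/2 = (½)*(-60) = -30)
W(5, 10) + a*(-5*(-5)*3) = 5 - 30*(-5*(-5))*3 = 5 - 750*3 = 5 - 30*75 = 5 - 2250 = -2245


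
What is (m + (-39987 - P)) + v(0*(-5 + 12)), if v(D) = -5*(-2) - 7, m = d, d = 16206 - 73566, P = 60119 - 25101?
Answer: -132362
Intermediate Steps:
P = 35018
d = -57360
m = -57360
v(D) = 3 (v(D) = 10 - 7 = 3)
(m + (-39987 - P)) + v(0*(-5 + 12)) = (-57360 + (-39987 - 1*35018)) + 3 = (-57360 + (-39987 - 35018)) + 3 = (-57360 - 75005) + 3 = -132365 + 3 = -132362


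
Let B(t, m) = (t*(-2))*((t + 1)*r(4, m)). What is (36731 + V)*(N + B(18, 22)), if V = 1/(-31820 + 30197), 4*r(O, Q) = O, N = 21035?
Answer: 1213212898612/1623 ≈ 7.4751e+8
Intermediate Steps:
r(O, Q) = O/4
B(t, m) = -2*t*(1 + t) (B(t, m) = (t*(-2))*((t + 1)*((¼)*4)) = (-2*t)*((1 + t)*1) = (-2*t)*(1 + t) = -2*t*(1 + t))
V = -1/1623 (V = 1/(-1623) = -1/1623 ≈ -0.00061614)
(36731 + V)*(N + B(18, 22)) = (36731 - 1/1623)*(21035 - 2*18*(1 + 18)) = 59614412*(21035 - 2*18*19)/1623 = 59614412*(21035 - 684)/1623 = (59614412/1623)*20351 = 1213212898612/1623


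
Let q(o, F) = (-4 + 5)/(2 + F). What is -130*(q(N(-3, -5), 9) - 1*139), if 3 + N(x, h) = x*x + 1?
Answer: 198640/11 ≈ 18058.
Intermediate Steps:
N(x, h) = -2 + x² (N(x, h) = -3 + (x*x + 1) = -3 + (x² + 1) = -3 + (1 + x²) = -2 + x²)
q(o, F) = 1/(2 + F)
-130*(q(N(-3, -5), 9) - 1*139) = -130*(1/(2 + 9) - 1*139) = -130*(1/11 - 139) = -130*(-1528/11) = 198640/11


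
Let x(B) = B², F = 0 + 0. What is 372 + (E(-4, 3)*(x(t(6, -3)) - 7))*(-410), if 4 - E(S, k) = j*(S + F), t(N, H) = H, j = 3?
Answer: -12748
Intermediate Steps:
F = 0
E(S, k) = 4 - 3*S (E(S, k) = 4 - 3*(S + 0) = 4 - 3*S)
372 + (E(-4, 3)*(x(t(6, -3)) - 7))*(-410) = 372 + ((4 - 3*(-4))*((-3)² - 7))*(-410) = 372 + ((4 + 12)*(9 - 7))*(-410) = 372 + (16*2)*(-410) = 372 + 32*(-410) = 372 - 13120 = -12748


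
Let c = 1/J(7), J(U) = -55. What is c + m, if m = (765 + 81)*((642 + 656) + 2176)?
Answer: 161645219/55 ≈ 2.9390e+6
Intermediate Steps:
c = -1/55 (c = 1/(-55) = -1/55 ≈ -0.018182)
m = 2939004 (m = 846*(1298 + 2176) = 846*3474 = 2939004)
c + m = -1/55 + 2939004 = 161645219/55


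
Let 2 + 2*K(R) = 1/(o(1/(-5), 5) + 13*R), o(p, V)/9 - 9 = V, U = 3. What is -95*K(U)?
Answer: 6251/66 ≈ 94.712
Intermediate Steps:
o(p, V) = 81 + 9*V
K(R) = -1 + 1/(2*(126 + 13*R)) (K(R) = -1 + 1/(2*((81 + 9*5) + 13*R)) = -1 + 1/(2*((81 + 45) + 13*R)) = -1 + 1/(2*(126 + 13*R)))
-95*K(U) = -95*(-251 - 26*3)/(2*(126 + 13*3)) = -95*(-251 - 78)/(2*(126 + 39)) = -95*(-329)/(2*165) = -95*(-329/330) = 6251/66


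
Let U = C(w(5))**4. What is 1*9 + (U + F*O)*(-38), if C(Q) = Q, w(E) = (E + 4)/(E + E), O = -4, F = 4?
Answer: 2960341/5000 ≈ 592.07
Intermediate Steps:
w(E) = (4 + E)/(2*E) (w(E) = (4 + E)/((2*E)) = (4 + E)*(1/(2*E)) = (4 + E)/(2*E))
U = 6561/10000 (U = ((1/2)*(4 + 5)/5)**4 = ((1/2)*(1/5)*9)**4 = (9/10)**4 = 6561/10000 ≈ 0.65610)
1*9 + (U + F*O)*(-38) = 1*9 + (6561/10000 + 4*(-4))*(-38) = 9 + (6561/10000 - 16)*(-38) = 9 - 153439/10000*(-38) = 9 + 2915341/5000 = 2960341/5000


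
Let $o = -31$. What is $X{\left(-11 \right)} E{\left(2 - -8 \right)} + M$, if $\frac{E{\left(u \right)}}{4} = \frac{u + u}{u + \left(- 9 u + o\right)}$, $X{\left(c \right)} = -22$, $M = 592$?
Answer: $\frac{67472}{111} \approx 607.86$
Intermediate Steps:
$E{\left(u \right)} = \frac{8 u}{-31 - 8 u}$ ($E{\left(u \right)} = 4 \frac{u + u}{u - \left(31 + 9 u\right)} = 4 \frac{2 u}{u - \left(31 + 9 u\right)} = 4 \frac{2 u}{-31 - 8 u} = \frac{8 u}{-31 - 8 u}$)
$X{\left(-11 \right)} E{\left(2 - -8 \right)} + M = - 22 \left(- \frac{8 \left(2 - -8\right)}{31 + 8 \left(2 - -8\right)}\right) + 592 = - 22 \left(- \frac{8 \left(2 + 8\right)}{31 + 8 \left(2 + 8\right)}\right) + 592 = - 22 \left(\left(-8\right) 10 \frac{1}{31 + 8 \cdot 10}\right) + 592 = - 22 \left(\left(-8\right) 10 \frac{1}{31 + 80}\right) + 592 = - 22 \left(\left(-8\right) 10 \cdot \frac{1}{111}\right) + 592 = \left(-22\right) \left(- \frac{80}{111}\right) + 592 = \frac{1760}{111} + 592 = \frac{67472}{111}$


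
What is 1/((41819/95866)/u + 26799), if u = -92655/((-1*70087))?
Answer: 125105130/3352733660113 ≈ 3.7314e-5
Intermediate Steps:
u = 92655/70087 (u = -92655/(-70087) = -92655*(-1/70087) = 92655/70087 ≈ 1.3220)
1/((41819/95866)/u + 26799) = 1/((41819/95866)/(92655/70087) + 26799) = 1/((41819*(1/95866))*(70087/92655) + 26799) = 1/((41819/95866)*(70087/92655) + 26799) = 1/(41281243/125105130 + 26799) = 1/(3352733660113/125105130) = 125105130/3352733660113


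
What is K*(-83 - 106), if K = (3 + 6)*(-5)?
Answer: 8505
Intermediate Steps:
K = -45 (K = 9*(-5) = -45)
K*(-83 - 106) = -45*(-83 - 106) = -45*(-189) = 8505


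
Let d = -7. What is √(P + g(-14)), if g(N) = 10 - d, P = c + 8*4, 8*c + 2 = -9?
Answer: √762/4 ≈ 6.9011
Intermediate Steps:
c = -11/8 (c = -¼ + (⅛)*(-9) = -¼ - 9/8 = -11/8 ≈ -1.3750)
P = 245/8 (P = -11/8 + 8*4 = -11/8 + 32 = 245/8 ≈ 30.625)
g(N) = 17 (g(N) = 10 - 1*(-7) = 10 + 7 = 17)
√(P + g(-14)) = √(245/8 + 17) = √(381/8) = √762/4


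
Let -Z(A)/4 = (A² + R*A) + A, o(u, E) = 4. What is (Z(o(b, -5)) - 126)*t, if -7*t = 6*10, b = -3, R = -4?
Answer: 8520/7 ≈ 1217.1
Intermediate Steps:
t = -60/7 (t = -6*10/7 = -⅐*60 = -60/7 ≈ -8.5714)
Z(A) = -4*A² + 12*A (Z(A) = -4*((A² - 4*A) + A) = -4*(A² - 3*A) = -4*A² + 12*A)
(Z(o(b, -5)) - 126)*t = (4*4*(3 - 1*4) - 126)*(-60/7) = (4*4*(3 - 4) - 126)*(-60/7) = (4*4*(-1) - 126)*(-60/7) = (-16 - 126)*(-60/7) = -142*(-60/7) = 8520/7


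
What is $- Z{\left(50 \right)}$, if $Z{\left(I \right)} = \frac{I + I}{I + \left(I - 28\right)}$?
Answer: $- \frac{25}{18} \approx -1.3889$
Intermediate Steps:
$Z{\left(I \right)} = \frac{2 I}{-28 + 2 I}$ ($Z{\left(I \right)} = \frac{2 I}{I + \left(I - 28\right)} = \frac{2 I}{I + \left(-28 + I\right)} = \frac{2 I}{-28 + 2 I}$)
$- Z{\left(50 \right)} = - \frac{50}{-14 + 50} = - \frac{50}{36} = \left(-1\right) \frac{25}{18} = - \frac{25}{18}$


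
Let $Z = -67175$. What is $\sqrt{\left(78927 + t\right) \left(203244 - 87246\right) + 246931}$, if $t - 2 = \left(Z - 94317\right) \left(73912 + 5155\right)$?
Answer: $i \sqrt{1481133110594999} \approx 3.8486 \cdot 10^{7} i$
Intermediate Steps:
$t = -12768687962$ ($t = 2 + \left(-67175 - 94317\right) \left(73912 + 5155\right) = 2 - 12768687964 = -12768687962$)
$\sqrt{\left(78927 + t\right) \left(203244 - 87246\right) + 246931} = \sqrt{\left(78927 - 12768687962\right) \left(203244 - 87246\right) + 246931} = \sqrt{\left(-12768609035\right) 115998 + 246931} = \sqrt{-1481133110841930 + 246931} = \sqrt{-1481133110594999} = i \sqrt{1481133110594999}$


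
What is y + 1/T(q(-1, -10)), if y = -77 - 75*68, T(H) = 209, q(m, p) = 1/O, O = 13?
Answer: -1081992/209 ≈ -5177.0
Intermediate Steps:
q(m, p) = 1/13
y = -5177 (y = -77 - 5100 = -5177)
y + 1/T(q(-1, -10)) = -5177 + 1/209 = -1081992/209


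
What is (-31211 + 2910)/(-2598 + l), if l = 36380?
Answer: -4043/4826 ≈ -0.83775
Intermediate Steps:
(-31211 + 2910)/(-2598 + l) = (-31211 + 2910)/(-2598 + 36380) = -28301/33782 = -28301*1/33782 = -4043/4826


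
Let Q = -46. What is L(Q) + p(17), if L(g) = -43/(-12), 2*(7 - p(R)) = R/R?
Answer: 121/12 ≈ 10.083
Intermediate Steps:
p(R) = 13/2 (p(R) = 7 - R/(2*R) = 7 - ½*1 = 7 - ½ = 13/2)
L(g) = 43/12 (L(g) = -43*(-1/12) = 43/12)
L(Q) + p(17) = 43/12 + 13/2 = 121/12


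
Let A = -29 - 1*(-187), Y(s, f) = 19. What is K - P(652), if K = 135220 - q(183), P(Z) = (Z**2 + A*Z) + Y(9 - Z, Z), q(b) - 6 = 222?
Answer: -393147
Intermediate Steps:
q(b) = 228 (q(b) = 6 + 222 = 228)
A = 158 (A = -29 + 187 = 158)
P(Z) = 19 + Z**2 + 158*Z (P(Z) = (Z**2 + 158*Z) + 19 = 19 + Z**2 + 158*Z)
K = 134992 (K = 135220 - 1*228 = 135220 - 228 = 134992)
K - P(652) = 134992 - (19 + 652**2 + 158*652) = 134992 - (19 + 425104 + 103016) = 134992 - 1*528139 = 134992 - 528139 = -393147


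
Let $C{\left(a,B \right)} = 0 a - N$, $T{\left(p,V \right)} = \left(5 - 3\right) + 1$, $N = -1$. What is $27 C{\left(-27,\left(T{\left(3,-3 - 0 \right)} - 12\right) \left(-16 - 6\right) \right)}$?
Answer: $27$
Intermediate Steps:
$T{\left(p,V \right)} = 3$ ($T{\left(p,V \right)} = 2 + 1 = 3$)
$C{\left(a,B \right)} = 1$ ($C{\left(a,B \right)} = 0 a - -1 = 0 + 1 = 1$)
$27 C{\left(-27,\left(T{\left(3,-3 - 0 \right)} - 12\right) \left(-16 - 6\right) \right)} = 27 \cdot 1 = 27$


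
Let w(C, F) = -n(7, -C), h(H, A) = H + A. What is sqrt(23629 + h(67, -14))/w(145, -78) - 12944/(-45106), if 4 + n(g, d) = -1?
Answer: 6472/22553 + sqrt(23682)/5 ≈ 31.065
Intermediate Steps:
n(g, d) = -5 (n(g, d) = -4 - 1 = -5)
h(H, A) = A + H
w(C, F) = 5 (w(C, F) = -1*(-5) = 5)
sqrt(23629 + h(67, -14))/w(145, -78) - 12944/(-45106) = sqrt(23629 + (-14 + 67))/5 - 12944/(-45106) = sqrt(23629 + 53)*(1/5) - 12944*(-1/45106) = sqrt(23682)*(1/5) + 6472/22553 = sqrt(23682)/5 + 6472/22553 = 6472/22553 + sqrt(23682)/5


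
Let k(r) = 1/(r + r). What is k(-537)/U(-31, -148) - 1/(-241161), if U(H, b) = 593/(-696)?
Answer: 28080823/25598516667 ≈ 0.0010970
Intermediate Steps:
U(H, b) = -593/696 (U(H, b) = 593*(-1/696) = -593/696)
k(r) = 1/(2*r)
k(-537)/U(-31, -148) - 1/(-241161) = ((½)/(-537))/(-593/696) - 1/(-241161) = ((½)*(-1/537))*(-696/593) - 1*(-1/241161) = -1/1074*(-696/593) + 1/241161 = 116/106147 + 1/241161 = 28080823/25598516667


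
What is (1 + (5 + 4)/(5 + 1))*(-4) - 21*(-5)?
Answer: 95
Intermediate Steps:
(1 + (5 + 4)/(5 + 1))*(-4) - 21*(-5) = (1 + 9/6)*(-4) + 105 = (1 + 9*(⅙))*(-4) + 105 = (1 + 3/2)*(-4) + 105 = (5/2)*(-4) + 105 = -10 + 105 = 95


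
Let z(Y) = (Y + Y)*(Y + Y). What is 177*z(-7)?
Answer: 34692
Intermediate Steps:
z(Y) = 4*Y² (z(Y) = (2*Y)*(2*Y) = 4*Y²)
177*z(-7) = 177*(4*(-7)²) = 177*(4*49) = 177*196 = 34692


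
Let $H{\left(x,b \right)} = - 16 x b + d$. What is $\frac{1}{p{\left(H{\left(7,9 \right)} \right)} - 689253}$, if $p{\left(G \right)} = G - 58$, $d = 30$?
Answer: $- \frac{1}{690289} \approx -1.4487 \cdot 10^{-6}$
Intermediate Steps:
$H{\left(x,b \right)} = 30 - 16 b x$ ($H{\left(x,b \right)} = - 16 x b + 30 = - 16 b x + 30 = 30 - 16 b x$)
$p{\left(G \right)} = -58 + G$
$\frac{1}{p{\left(H{\left(7,9 \right)} \right)} - 689253} = \frac{1}{\left(-58 + \left(30 - 144 \cdot 7\right)\right) - 689253} = \frac{1}{\left(-58 + \left(30 - 1008\right)\right) - 689253} = \frac{1}{\left(-58 - 978\right) - 689253} = \frac{1}{-1036 - 689253} = \frac{1}{-690289} = - \frac{1}{690289}$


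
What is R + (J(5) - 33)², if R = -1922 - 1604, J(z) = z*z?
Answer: -3462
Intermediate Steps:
J(z) = z²
R = -3526
R + (J(5) - 33)² = -3526 + (5² - 33)² = -3526 + (25 - 33)² = -3526 + (-8)² = -3526 + 64 = -3462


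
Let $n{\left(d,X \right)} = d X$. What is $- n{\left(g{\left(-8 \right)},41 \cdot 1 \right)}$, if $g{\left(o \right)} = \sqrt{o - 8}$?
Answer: $- 164 i \approx - 164.0 i$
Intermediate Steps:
$g{\left(o \right)} = \sqrt{-8 + o}$
$n{\left(d,X \right)} = X d$
$- n{\left(g{\left(-8 \right)},41 \cdot 1 \right)} = - 41 \cdot 1 \sqrt{-8 - 8} = - 41 \sqrt{-16} = - 41 \cdot 4 i = - 164 i$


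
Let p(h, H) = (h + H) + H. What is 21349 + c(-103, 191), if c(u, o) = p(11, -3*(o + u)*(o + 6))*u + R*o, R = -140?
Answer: 10707124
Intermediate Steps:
p(h, H) = h + 2*H (p(h, H) = (H + h) + H = h + 2*H)
c(u, o) = -140*o + u*(11 - 6*(6 + o)*(o + u)) (c(u, o) = (11 + 2*(-3*(o + u)*(o + 6)))*u - 140*o = (11 + 2*(-3*(o + u)*(6 + o)))*u - 140*o = (11 + 2*(-3*(6 + o)*(o + u)))*u - 140*o = (11 - 6*(6 + o)*(o + u))*u - 140*o = u*(11 - 6*(6 + o)*(o + u)) - 140*o = -140*o + u*(11 - 6*(6 + o)*(o + u)))
21349 + c(-103, 191) = 21349 + (-140*191 - 1*(-103)*(-11 + 6*191² + 36*191 + 36*(-103) + 6*191*(-103))) = 21349 + (-26740 - 1*(-103)*(-11 + 6*36481 + 6876 - 3708 - 118038)) = 21349 + (-26740 - 1*(-103)*(-11 + 218886 + 6876 - 3708 - 118038)) = 21349 + (-26740 - 1*(-103)*104005) = 21349 + (-26740 + 10712515) = 21349 + 10685775 = 10707124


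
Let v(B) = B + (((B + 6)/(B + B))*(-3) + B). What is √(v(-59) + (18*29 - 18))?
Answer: √5355902/118 ≈ 19.613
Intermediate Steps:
v(B) = 2*B - 3*(6 + B)/(2*B) (v(B) = B + (((6 + B)/((2*B)))*(-3) + B) = B + (((6 + B)*(1/(2*B)))*(-3) + B) = B + (((6 + B)/(2*B))*(-3) + B) = B + (-3*(6 + B)/(2*B) + B) = B + (B - 3*(6 + B)/(2*B)) = 2*B - 3*(6 + B)/(2*B))
√(v(-59) + (18*29 - 18)) = √((-3/2 - 9/(-59) + 2*(-59)) + (18*29 - 18)) = √((-3/2 - 9*(-1/59) - 118) + (522 - 18)) = √((-3/2 + 9/59 - 118) + 504) = √(-14083/118 + 504) = √(45389/118) = √5355902/118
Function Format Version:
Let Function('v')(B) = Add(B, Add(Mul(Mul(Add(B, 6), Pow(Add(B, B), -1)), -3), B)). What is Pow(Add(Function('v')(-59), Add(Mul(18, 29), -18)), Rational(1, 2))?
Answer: Mul(Rational(1, 118), Pow(5355902, Rational(1, 2))) ≈ 19.613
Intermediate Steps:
Function('v')(B) = Add(Mul(2, B), Mul(Rational(-3, 2), Pow(B, -1), Add(6, B))) (Function('v')(B) = Add(B, Add(Mul(Mul(Add(6, B), Pow(Mul(2, B), -1)), -3), B)) = Add(B, Add(Mul(Mul(Add(6, B), Mul(Rational(1, 2), Pow(B, -1))), -3), B)) = Add(B, Add(Mul(Mul(Rational(1, 2), Pow(B, -1), Add(6, B)), -3), B)) = Add(B, Add(Mul(Rational(-3, 2), Pow(B, -1), Add(6, B)), B)) = Add(B, Add(B, Mul(Rational(-3, 2), Pow(B, -1), Add(6, B)))) = Add(Mul(2, B), Mul(Rational(-3, 2), Pow(B, -1), Add(6, B))))
Pow(Add(Function('v')(-59), Add(Mul(18, 29), -18)), Rational(1, 2)) = Pow(Add(Add(Rational(-3, 2), Mul(-9, Pow(-59, -1)), Mul(2, -59)), Add(Mul(18, 29), -18)), Rational(1, 2)) = Pow(Add(Add(Rational(-3, 2), Mul(-9, Rational(-1, 59)), -118), Add(522, -18)), Rational(1, 2)) = Pow(Add(Add(Rational(-3, 2), Rational(9, 59), -118), 504), Rational(1, 2)) = Pow(Add(Rational(-14083, 118), 504), Rational(1, 2)) = Pow(Rational(45389, 118), Rational(1, 2)) = Mul(Rational(1, 118), Pow(5355902, Rational(1, 2)))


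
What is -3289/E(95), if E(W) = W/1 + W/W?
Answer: -3289/96 ≈ -34.260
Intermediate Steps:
E(W) = 1 + W (E(W) = W*1 + 1 = W + 1 = 1 + W)
-3289/E(95) = -3289/(1 + 95) = -3289/96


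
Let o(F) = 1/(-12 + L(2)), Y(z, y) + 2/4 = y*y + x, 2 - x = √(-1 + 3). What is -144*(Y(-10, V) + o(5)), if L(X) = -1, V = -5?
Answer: -49464/13 + 144*√2 ≈ -3601.3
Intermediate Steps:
x = 2 - √2 (x = 2 - √(-1 + 3) = 2 - √2 ≈ 0.58579)
Y(z, y) = 3/2 + y² - √2 (Y(z, y) = -½ + (y*y + (2 - √2)) = -½ + (y² + (2 - √2)) = -½ + (2 + y² - √2) = 3/2 + y² - √2)
o(F) = -1/13 (o(F) = 1/(-12 - 1) = 1/(-13) = -1/13)
-144*(Y(-10, V) + o(5)) = -144*((3/2 + (-5)² - √2) - 1/13) = -144*((3/2 + 25 - √2) - 1/13) = -144*((53/2 - √2) - 1/13) = -144*(687/26 - √2) = -49464/13 + 144*√2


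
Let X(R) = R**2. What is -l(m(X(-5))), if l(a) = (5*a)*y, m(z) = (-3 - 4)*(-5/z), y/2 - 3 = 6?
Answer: -126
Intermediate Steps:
y = 18 (y = 6 + 2*6 = 6 + 12 = 18)
m(z) = 35/z (m(z) = -(-35)/z = 35/z)
l(a) = 90*a (l(a) = (5*a)*18 = 90*a)
-l(m(X(-5))) = -90*35/((-5)**2) = -90*35/25 = -90*35*(1/25) = -90*7/5 = -1*126 = -126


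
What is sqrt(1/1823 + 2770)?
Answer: 3*sqrt(1022847017)/1823 ≈ 52.631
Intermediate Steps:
sqrt(1/1823 + 2770) = sqrt(5049711/1823) = 3*sqrt(1022847017)/1823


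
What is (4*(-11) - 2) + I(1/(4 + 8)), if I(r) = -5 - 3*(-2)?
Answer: -45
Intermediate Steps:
I(r) = 1 (I(r) = -5 + 6 = 1)
(4*(-11) - 2) + I(1/(4 + 8)) = (4*(-11) - 2) + 1 = (-44 - 2) + 1 = -46 + 1 = -45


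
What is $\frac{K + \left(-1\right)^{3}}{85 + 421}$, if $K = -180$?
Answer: $- \frac{181}{506} \approx -0.35771$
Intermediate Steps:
$\frac{K + \left(-1\right)^{3}}{85 + 421} = \frac{-180 + \left(-1\right)^{3}}{85 + 421} = \frac{-180 - 1}{506} = \left(-181\right) \frac{1}{506} = - \frac{181}{506}$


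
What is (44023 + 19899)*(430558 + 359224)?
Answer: 50484445004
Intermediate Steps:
(44023 + 19899)*(430558 + 359224) = 63922*789782 = 50484445004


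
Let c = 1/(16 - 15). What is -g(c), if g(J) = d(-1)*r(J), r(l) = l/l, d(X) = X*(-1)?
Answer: -1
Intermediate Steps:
d(X) = -X
r(l) = 1
c = 1 (c = 1/1 = 1)
g(J) = 1 (g(J) = -1*(-1)*1 = 1*1 = 1)
-g(c) = -1*1 = -1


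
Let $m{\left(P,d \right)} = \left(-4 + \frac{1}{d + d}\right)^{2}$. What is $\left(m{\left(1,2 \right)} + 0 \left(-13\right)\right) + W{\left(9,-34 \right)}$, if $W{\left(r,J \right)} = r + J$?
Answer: $- \frac{175}{16} \approx -10.938$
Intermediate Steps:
$W{\left(r,J \right)} = J + r$
$m{\left(P,d \right)} = \left(-4 + \frac{1}{2 d}\right)^{2}$
$\left(m{\left(1,2 \right)} + 0 \left(-13\right)\right) + W{\left(9,-34 \right)} = \left(\frac{\left(-1 + 8 \cdot 2\right)^{2}}{4 \cdot 4} + 0 \left(-13\right)\right) + \left(-34 + 9\right) = \left(\frac{1}{4} \cdot \frac{1}{4} \left(-1 + 16\right)^{2} + 0\right) - 25 = \left(\frac{1}{4} \cdot \frac{1}{4} \cdot 15^{2} + 0\right) - 25 = \left(\frac{1}{4} \cdot \frac{1}{4} \cdot 225 + 0\right) - 25 = \left(\frac{225}{16} + 0\right) - 25 = \frac{225}{16} - 25 = - \frac{175}{16}$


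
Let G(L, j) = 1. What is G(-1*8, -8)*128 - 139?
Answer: -11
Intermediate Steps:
G(-1*8, -8)*128 - 139 = 1*128 - 139 = 128 - 139 = -11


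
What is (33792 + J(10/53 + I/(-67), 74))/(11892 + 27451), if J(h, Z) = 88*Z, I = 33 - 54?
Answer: 40304/39343 ≈ 1.0244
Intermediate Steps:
I = -21
(33792 + J(10/53 + I/(-67), 74))/(11892 + 27451) = (33792 + 88*74)/(11892 + 27451) = (33792 + 6512)/39343 = 40304*(1/39343) = 40304/39343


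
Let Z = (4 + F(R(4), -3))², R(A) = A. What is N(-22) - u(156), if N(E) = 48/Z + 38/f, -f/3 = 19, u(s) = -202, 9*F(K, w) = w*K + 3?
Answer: 620/3 ≈ 206.67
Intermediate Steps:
F(K, w) = ⅓ + K*w/9 (F(K, w) = (w*K + 3)/9 = (K*w + 3)/9 = (3 + K*w)/9 = ⅓ + K*w/9)
Z = 9 (Z = (4 + (⅓ + (⅑)*4*(-3)))² = (4 + (⅓ - 4/3))² = (4 - 1)² = 3² = 9)
f = -57 (f = -3*19 = -57)
N(E) = 14/3 (N(E) = 48/9 + 38/(-57) = 48*(⅑) + 38*(-1/57) = 16/3 - ⅔ = 14/3)
N(-22) - u(156) = 14/3 - 1*(-202) = 14/3 + 202 = 620/3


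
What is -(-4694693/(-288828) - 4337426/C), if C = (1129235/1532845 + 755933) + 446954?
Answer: -224532083946004153/17751758342895900 ≈ -12.648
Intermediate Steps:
C = 368768090550/306569 (C = (1129235*(1/1532845) + 755933) + 446954 = (225847/306569 + 755933) + 446954 = 231745849724/306569 + 446954 = 368768090550/306569 ≈ 1.2029e+6)
-(-4694693/(-288828) - 4337426/C) = -(-4694693/(-288828) - 4337426/368768090550/306569) = -(-4694693*(-1/288828) - 4337426*306569/368768090550) = -(4694693/288828 - 664860175697/184384045275) = -1*224532083946004153/17751758342895900 = -224532083946004153/17751758342895900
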